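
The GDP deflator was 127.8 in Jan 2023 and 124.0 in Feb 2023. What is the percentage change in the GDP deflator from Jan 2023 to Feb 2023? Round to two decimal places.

Change = (124.0 − 127.8) / 127.8 × 100
       = -3.8 / 127.8 × 100 = -2.9734%

-2.97%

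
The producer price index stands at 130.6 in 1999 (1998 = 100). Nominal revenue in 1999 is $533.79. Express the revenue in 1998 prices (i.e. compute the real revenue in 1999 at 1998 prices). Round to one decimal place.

408.7

Real = Nominal ÷ (Index/100) = 533.79 ÷ (130.6/100)
     = 533.79 ÷ 1.306 = 408.7213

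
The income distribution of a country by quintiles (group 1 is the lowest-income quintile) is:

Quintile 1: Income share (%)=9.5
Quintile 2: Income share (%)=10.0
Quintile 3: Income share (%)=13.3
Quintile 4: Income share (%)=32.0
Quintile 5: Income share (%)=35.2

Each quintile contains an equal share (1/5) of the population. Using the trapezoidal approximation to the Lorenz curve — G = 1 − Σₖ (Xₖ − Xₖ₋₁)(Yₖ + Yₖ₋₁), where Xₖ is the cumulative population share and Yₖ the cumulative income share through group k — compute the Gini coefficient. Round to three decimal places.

Cumulative income shares Yₖ: 0.0950, 0.1950, 0.3280, 0.6480, 1.0000
Σ (Xₖ−Xₖ₋₁)(Yₖ+Yₖ₋₁) = (1/5)(0.0950+0.0000) + (1/5)(0.1950+0.0950) + (1/5)(0.3280+0.1950) + (1/5)(0.6480+0.3280) + (1/5)(1.0000+0.6480)
  = 0.0190 + 0.0580 + 0.1046 + 0.1952 + 0.3296 = 0.7064
G = 1 − 0.7064 = 0.2936

0.294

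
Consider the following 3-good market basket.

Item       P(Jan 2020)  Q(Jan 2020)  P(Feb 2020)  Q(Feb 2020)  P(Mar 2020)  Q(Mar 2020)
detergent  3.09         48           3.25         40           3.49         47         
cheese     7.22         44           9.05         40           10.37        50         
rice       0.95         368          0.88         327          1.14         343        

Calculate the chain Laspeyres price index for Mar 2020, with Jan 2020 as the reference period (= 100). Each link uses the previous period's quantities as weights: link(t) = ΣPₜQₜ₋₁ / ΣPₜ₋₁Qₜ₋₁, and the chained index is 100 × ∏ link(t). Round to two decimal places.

128.01

Link Jan 2020→Feb 2020:
ΣP(Feb 2020)Q(Jan 2020) = 3.25×48 + 9.05×44 + 0.88×368 = 156 + 398.2 + 323.84 = 878.04
ΣP(Jan 2020)Q(Jan 2020) = 3.09×48 + 7.22×44 + 0.95×368 = 148.32 + 317.68 + 349.6 = 815.6
link = 878.04/815.6 = 1.076557
Link Feb 2020→Mar 2020:
ΣP(Mar 2020)Q(Feb 2020) = 3.49×40 + 10.37×40 + 1.14×327 = 139.6 + 414.8 + 372.78 = 927.18
ΣP(Feb 2020)Q(Feb 2020) = 3.25×40 + 9.05×40 + 0.88×327 = 130 + 362 + 287.76 = 779.76
link = 927.18/779.76 = 1.189058
Chained index = 100 × 1.076557 × 1.189058 = 128.0089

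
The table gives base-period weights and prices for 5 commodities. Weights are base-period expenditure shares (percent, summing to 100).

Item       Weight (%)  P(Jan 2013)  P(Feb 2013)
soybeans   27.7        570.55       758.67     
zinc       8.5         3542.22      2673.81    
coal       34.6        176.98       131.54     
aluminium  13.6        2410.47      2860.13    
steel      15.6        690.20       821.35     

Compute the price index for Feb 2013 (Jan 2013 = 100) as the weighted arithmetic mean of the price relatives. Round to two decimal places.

103.67

soybeans: 27.7 × (758.67/570.55) = 27.7 × 1.329717 = 36.8332
zinc: 8.5 × (2673.81/3542.22) = 8.5 × 0.754840 = 6.4161
coal: 34.6 × (131.54/176.98) = 34.6 × 0.743248 = 25.7164
aluminium: 13.6 × (2860.13/2410.47) = 13.6 × 1.186545 = 16.1370
steel: 15.6 × (821.35/690.20) = 15.6 × 1.190017 = 18.5643
Index = Σ wᵢ·(p₁ᵢ/p₀ᵢ) = 36.8332 + 6.4161 + 25.7164 + 16.1370 + 18.5643 = 103.6670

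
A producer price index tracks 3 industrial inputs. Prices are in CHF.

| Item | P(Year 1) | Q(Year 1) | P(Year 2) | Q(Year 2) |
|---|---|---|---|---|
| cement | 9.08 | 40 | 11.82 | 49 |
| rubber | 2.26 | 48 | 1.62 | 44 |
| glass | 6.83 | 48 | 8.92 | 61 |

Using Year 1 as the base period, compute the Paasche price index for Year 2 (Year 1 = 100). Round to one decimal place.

124.3

Paasche price index uses current-period quantities as weights.
ΣP(Year 2)·Q(Year 2) = 11.82×49 + 1.62×44 + 8.92×61 = 579.18 + 71.28 + 544.12 = 1194.58
ΣP(Year 1)·Q(Year 2) = 9.08×49 + 2.26×44 + 6.83×61 = 444.92 + 99.44 + 416.63 = 960.99
Index = 1194.58 / 960.99 × 100 = 124.3072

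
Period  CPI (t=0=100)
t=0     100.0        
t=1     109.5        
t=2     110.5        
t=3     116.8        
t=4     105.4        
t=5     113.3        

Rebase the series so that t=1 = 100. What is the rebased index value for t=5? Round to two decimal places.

Rebased(t=5) = 113.3 / 109.5 × 100 = 103.4703

103.47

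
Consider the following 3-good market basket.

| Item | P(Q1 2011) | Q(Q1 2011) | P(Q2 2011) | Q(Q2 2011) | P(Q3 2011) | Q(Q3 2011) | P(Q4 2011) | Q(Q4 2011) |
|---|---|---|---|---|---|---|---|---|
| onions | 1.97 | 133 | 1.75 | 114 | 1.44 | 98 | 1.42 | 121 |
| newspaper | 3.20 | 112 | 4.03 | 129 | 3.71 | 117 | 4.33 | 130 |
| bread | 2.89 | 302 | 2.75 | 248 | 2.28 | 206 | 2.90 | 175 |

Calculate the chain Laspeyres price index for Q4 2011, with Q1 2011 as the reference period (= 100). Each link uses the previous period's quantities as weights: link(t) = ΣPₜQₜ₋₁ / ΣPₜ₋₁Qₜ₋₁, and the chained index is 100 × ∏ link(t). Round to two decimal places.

Link Q1 2011→Q2 2011:
ΣP(Q2 2011)Q(Q1 2011) = 1.75×133 + 4.03×112 + 2.75×302 = 232.75 + 451.36 + 830.5 = 1514.61
ΣP(Q1 2011)Q(Q1 2011) = 1.97×133 + 3.20×112 + 2.89×302 = 262.01 + 358.4 + 872.78 = 1493.19
link = 1514.61/1493.19 = 1.014345
Link Q2 2011→Q3 2011:
ΣP(Q3 2011)Q(Q2 2011) = 1.44×114 + 3.71×129 + 2.28×248 = 164.16 + 478.59 + 565.44 = 1208.19
ΣP(Q2 2011)Q(Q2 2011) = 1.75×114 + 4.03×129 + 2.75×248 = 199.5 + 519.87 + 682 = 1401.37
link = 1208.19/1401.37 = 0.862149
Link Q3 2011→Q4 2011:
ΣP(Q4 2011)Q(Q3 2011) = 1.42×98 + 4.33×117 + 2.90×206 = 139.16 + 506.61 + 597.4 = 1243.17
ΣP(Q3 2011)Q(Q3 2011) = 1.44×98 + 3.71×117 + 2.28×206 = 141.12 + 434.07 + 469.68 = 1044.87
link = 1243.17/1044.87 = 1.189784
Chained index = 100 × 1.014345 × 0.862149 × 1.189784 = 104.0486

104.05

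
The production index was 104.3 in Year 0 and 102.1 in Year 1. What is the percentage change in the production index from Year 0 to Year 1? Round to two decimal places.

Change = (102.1 − 104.3) / 104.3 × 100
       = -2.2 / 104.3 × 100 = -2.1093%

-2.11%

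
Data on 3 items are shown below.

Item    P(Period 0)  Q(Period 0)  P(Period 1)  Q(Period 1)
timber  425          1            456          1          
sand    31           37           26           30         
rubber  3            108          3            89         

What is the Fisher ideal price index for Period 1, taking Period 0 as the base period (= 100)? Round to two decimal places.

92.27

Laspeyres component (base-period weights):
ΣP(Period 1)Q(Period 0) = 456×1 + 26×37 + 3×108 = 456 + 962 + 324 = 1742
ΣP(Period 0)Q(Period 0) = 425×1 + 31×37 + 3×108 = 425 + 1147 + 324 = 1896
L = 1742 / 1896 × 100 = 91.8776
Paasche component (current-period weights):
ΣP(Period 1)Q(Period 1) = 456×1 + 26×30 + 3×89 = 456 + 780 + 267 = 1503
ΣP(Period 0)Q(Period 1) = 425×1 + 31×30 + 3×89 = 425 + 930 + 267 = 1622
P = 1503 / 1622 × 100 = 92.6634
Fisher = √(L × P) = √(91.8776 × 92.6634) = 92.2697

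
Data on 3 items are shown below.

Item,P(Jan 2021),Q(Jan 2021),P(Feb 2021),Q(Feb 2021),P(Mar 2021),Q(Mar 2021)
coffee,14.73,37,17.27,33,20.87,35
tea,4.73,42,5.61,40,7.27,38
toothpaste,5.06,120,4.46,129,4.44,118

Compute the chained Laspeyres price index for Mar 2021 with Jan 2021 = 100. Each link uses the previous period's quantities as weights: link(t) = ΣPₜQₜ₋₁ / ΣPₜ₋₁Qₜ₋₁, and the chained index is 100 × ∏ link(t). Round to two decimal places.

118.28

Link Jan 2021→Feb 2021:
ΣP(Feb 2021)Q(Jan 2021) = 17.27×37 + 5.61×42 + 4.46×120 = 638.99 + 235.62 + 535.2 = 1409.81
ΣP(Jan 2021)Q(Jan 2021) = 14.73×37 + 4.73×42 + 5.06×120 = 545.01 + 198.66 + 607.2 = 1350.87
link = 1409.81/1350.87 = 1.043631
Link Feb 2021→Mar 2021:
ΣP(Mar 2021)Q(Feb 2021) = 20.87×33 + 7.27×40 + 4.44×129 = 688.71 + 290.8 + 572.76 = 1552.27
ΣP(Feb 2021)Q(Feb 2021) = 17.27×33 + 5.61×40 + 4.46×129 = 569.91 + 224.4 + 575.34 = 1369.65
link = 1552.27/1369.65 = 1.133333
Chained index = 100 × 1.043631 × 1.133333 = 118.2782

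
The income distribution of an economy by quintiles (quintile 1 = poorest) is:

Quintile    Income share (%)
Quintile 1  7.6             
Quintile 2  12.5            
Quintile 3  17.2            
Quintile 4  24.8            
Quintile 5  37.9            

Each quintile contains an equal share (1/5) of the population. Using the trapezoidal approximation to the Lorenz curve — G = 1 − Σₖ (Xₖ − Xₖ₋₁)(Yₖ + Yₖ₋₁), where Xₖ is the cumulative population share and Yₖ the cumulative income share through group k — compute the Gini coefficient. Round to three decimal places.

Cumulative income shares Yₖ: 0.0760, 0.2010, 0.3730, 0.6210, 1.0000
Σ (Xₖ−Xₖ₋₁)(Yₖ+Yₖ₋₁) = (1/5)(0.0760+0.0000) + (1/5)(0.2010+0.0760) + (1/5)(0.3730+0.2010) + (1/5)(0.6210+0.3730) + (1/5)(1.0000+0.6210)
  = 0.0152 + 0.0554 + 0.1148 + 0.1988 + 0.3242 = 0.7084
G = 1 − 0.7084 = 0.2916

0.292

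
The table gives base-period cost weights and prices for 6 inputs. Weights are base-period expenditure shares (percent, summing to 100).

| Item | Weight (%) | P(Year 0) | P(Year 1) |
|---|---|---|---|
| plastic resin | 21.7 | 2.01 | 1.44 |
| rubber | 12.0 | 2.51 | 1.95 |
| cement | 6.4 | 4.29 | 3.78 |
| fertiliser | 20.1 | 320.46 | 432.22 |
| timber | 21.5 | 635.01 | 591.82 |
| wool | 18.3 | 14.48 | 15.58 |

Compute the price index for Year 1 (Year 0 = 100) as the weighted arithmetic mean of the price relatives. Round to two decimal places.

plastic resin: 21.7 × (1.44/2.01) = 21.7 × 0.716418 = 15.5463
rubber: 12.0 × (1.95/2.51) = 12.0 × 0.776892 = 9.3227
cement: 6.4 × (3.78/4.29) = 6.4 × 0.881119 = 5.6392
fertiliser: 20.1 × (432.22/320.46) = 20.1 × 1.348749 = 27.1098
timber: 21.5 × (591.82/635.01) = 21.5 × 0.931985 = 20.0377
wool: 18.3 × (15.58/14.48) = 18.3 × 1.075967 = 19.6902
Index = Σ wᵢ·(p₁ᵢ/p₀ᵢ) = 15.5463 + 9.3227 + 5.6392 + 27.1098 + 20.0377 + 19.6902 = 97.3459

97.35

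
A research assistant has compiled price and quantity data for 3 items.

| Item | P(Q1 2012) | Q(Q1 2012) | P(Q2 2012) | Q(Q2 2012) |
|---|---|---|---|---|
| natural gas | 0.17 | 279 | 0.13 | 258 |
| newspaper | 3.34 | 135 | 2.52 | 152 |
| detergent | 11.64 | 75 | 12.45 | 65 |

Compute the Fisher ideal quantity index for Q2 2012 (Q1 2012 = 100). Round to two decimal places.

94.47

Laspeyres component (base-period weights):
ΣP(Q1 2012)Q(Q2 2012) = 0.17×258 + 3.34×152 + 11.64×65 = 43.86 + 507.68 + 756.6 = 1308.14
ΣP(Q1 2012)Q(Q1 2012) = 0.17×279 + 3.34×135 + 11.64×75 = 47.43 + 450.9 + 873 = 1371.33
L = 1308.14 / 1371.33 × 100 = 95.3921
Paasche component (current-period weights):
ΣP(Q2 2012)Q(Q2 2012) = 0.13×258 + 2.52×152 + 12.45×65 = 33.54 + 383.04 + 809.25 = 1225.83
ΣP(Q2 2012)Q(Q1 2012) = 0.13×279 + 2.52×135 + 12.45×75 = 36.27 + 340.2 + 933.75 = 1310.22
P = 1225.83 / 1310.22 × 100 = 93.5591
Fisher = √(L × P) = √(95.3921 × 93.5591) = 94.4711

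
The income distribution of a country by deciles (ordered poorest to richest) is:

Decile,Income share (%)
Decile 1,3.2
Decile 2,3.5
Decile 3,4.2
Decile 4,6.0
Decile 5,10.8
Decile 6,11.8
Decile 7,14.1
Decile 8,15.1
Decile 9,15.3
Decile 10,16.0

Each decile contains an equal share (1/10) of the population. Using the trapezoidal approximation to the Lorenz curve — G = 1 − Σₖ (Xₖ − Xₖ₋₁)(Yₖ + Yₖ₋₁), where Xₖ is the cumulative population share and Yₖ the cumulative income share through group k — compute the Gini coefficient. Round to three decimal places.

Cumulative income shares Yₖ: 0.0320, 0.0670, 0.1090, 0.1690, 0.2770, 0.3950, 0.5360, 0.6870, 0.8400, 1.0000
Σ (Xₖ−Xₖ₋₁)(Yₖ+Yₖ₋₁) = (1/10)(0.0320+0.0000) + (1/10)(0.0670+0.0320) + (1/10)(0.1090+0.0670) + (1/10)(0.1690+0.1090) + (1/10)(0.2770+0.1690) + (1/10)(0.3950+0.2770) + (1/10)(0.5360+0.3950) + (1/10)(0.6870+0.5360) + (1/10)(0.8400+0.6870) + (1/10)(1.0000+0.8400)
  = 0.0032 + 0.0099 + 0.0176 + 0.0278 + 0.0446 + 0.0672 + 0.0931 + 0.1223 + 0.1527 + 0.1840 = 0.7224
G = 1 − 0.7224 = 0.2776

0.278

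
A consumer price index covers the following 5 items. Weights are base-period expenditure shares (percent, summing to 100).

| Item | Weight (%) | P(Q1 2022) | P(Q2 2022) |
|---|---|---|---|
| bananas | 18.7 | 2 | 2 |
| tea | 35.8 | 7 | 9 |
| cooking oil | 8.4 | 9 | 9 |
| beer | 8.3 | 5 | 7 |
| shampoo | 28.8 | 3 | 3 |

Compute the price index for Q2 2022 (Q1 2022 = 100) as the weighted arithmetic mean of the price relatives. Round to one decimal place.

bananas: 18.7 × (2/2) = 18.7 × 1.000000 = 18.7000
tea: 35.8 × (9/7) = 35.8 × 1.285714 = 46.0286
cooking oil: 8.4 × (9/9) = 8.4 × 1.000000 = 8.4000
beer: 8.3 × (7/5) = 8.3 × 1.400000 = 11.6200
shampoo: 28.8 × (3/3) = 28.8 × 1.000000 = 28.8000
Index = Σ wᵢ·(p₁ᵢ/p₀ᵢ) = 18.7000 + 46.0286 + 8.4000 + 11.6200 + 28.8000 = 113.5486

113.5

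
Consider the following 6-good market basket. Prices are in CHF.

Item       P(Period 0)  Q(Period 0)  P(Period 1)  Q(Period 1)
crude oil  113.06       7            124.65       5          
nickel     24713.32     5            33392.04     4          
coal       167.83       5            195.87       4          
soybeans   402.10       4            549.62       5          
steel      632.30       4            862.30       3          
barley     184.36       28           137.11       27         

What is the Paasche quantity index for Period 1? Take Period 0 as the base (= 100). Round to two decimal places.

Paasche quantity index uses current-period prices as weights.
ΣP(Period 1)·Q(Period 1) = 124.65×5 + 33392.04×4 + 195.87×4 + 549.62×5 + 862.30×3 + 137.11×27 = 623.25 + 133568.16 + 783.48 + 2748.1 + 2586.9 + 3701.97 = 144011.86
ΣP(Period 1)·Q(Period 0) = 124.65×7 + 33392.04×5 + 195.87×5 + 549.62×4 + 862.30×4 + 137.11×28 = 872.55 + 166960.2 + 979.35 + 2198.48 + 3449.2 + 3839.08 = 178298.86
Index = 144011.86 / 178298.86 × 100 = 80.7699

80.77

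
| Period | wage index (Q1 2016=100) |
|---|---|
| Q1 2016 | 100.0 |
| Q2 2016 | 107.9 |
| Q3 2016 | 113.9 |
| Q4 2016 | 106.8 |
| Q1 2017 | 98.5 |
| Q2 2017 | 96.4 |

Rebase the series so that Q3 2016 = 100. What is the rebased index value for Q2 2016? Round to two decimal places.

94.73

Rebased(Q2 2016) = 107.9 / 113.9 × 100 = 94.7322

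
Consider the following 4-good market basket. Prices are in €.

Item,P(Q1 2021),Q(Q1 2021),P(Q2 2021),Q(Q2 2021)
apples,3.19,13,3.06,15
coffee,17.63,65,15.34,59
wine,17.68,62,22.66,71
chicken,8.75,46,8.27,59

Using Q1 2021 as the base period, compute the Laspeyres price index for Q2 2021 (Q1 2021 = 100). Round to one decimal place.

Laspeyres price index uses base-period quantities as weights.
ΣP(Q2 2021)·Q(Q1 2021) = 3.06×13 + 15.34×65 + 22.66×62 + 8.27×46 = 39.78 + 997.1 + 1404.92 + 380.42 = 2822.22
ΣP(Q1 2021)·Q(Q1 2021) = 3.19×13 + 17.63×65 + 17.68×62 + 8.75×46 = 41.47 + 1145.95 + 1096.16 + 402.5 = 2686.08
Index = 2822.22 / 2686.08 × 100 = 105.0684

105.1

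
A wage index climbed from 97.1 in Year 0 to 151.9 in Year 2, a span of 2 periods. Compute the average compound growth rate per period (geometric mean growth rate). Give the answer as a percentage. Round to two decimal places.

Growth factor = (151.9/97.1)^(1/2) = (1.564367)^(1/2) = 1.250746
Growth rate = 1.250746 − 1 = 0.250746 = 25.0746%

25.07%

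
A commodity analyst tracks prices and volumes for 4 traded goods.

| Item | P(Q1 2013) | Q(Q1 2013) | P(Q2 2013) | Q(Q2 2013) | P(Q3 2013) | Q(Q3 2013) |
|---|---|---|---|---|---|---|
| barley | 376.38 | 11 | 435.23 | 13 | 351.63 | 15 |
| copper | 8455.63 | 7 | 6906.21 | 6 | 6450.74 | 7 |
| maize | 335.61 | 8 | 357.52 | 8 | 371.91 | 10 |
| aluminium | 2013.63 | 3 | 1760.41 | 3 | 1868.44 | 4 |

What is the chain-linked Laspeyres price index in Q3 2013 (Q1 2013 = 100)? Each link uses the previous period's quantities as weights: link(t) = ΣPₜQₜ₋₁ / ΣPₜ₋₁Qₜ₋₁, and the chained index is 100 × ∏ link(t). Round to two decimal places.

Link Q1 2013→Q2 2013:
ΣP(Q2 2013)Q(Q1 2013) = 435.23×11 + 6906.21×7 + 357.52×8 + 1760.41×3 = 4787.53 + 48343.47 + 2860.16 + 5281.23 = 61272.39
ΣP(Q1 2013)Q(Q1 2013) = 376.38×11 + 8455.63×7 + 335.61×8 + 2013.63×3 = 4140.18 + 59189.41 + 2684.88 + 6040.89 = 72055.36
link = 61272.39/72055.36 = 0.850352
Link Q2 2013→Q3 2013:
ΣP(Q3 2013)Q(Q2 2013) = 351.63×13 + 6450.74×6 + 371.91×8 + 1868.44×3 = 4571.19 + 38704.44 + 2975.28 + 5605.32 = 51856.23
ΣP(Q2 2013)Q(Q2 2013) = 435.23×13 + 6906.21×6 + 357.52×8 + 1760.41×3 = 5657.99 + 41437.26 + 2860.16 + 5281.23 = 55236.64
link = 51856.23/55236.64 = 0.938801
Chained index = 100 × 0.850352 × 0.938801 = 79.8311

79.83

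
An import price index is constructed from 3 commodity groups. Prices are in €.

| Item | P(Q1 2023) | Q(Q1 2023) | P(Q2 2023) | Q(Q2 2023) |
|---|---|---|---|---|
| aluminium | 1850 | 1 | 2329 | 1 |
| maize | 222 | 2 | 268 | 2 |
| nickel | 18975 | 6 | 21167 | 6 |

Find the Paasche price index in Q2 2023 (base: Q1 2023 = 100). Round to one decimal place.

111.8

Paasche price index uses current-period quantities as weights.
ΣP(Q2 2023)·Q(Q2 2023) = 2329×1 + 268×2 + 21167×6 = 2329 + 536 + 127002 = 129867
ΣP(Q1 2023)·Q(Q2 2023) = 1850×1 + 222×2 + 18975×6 = 1850 + 444 + 113850 = 116144
Index = 129867 / 116144 × 100 = 111.8155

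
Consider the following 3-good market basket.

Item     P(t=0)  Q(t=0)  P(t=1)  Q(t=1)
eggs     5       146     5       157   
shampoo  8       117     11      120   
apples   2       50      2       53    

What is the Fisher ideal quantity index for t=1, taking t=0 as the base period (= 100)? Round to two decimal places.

Laspeyres component (base-period weights):
ΣP(t=0)Q(t=1) = 5×157 + 8×120 + 2×53 = 785 + 960 + 106 = 1851
ΣP(t=0)Q(t=0) = 5×146 + 8×117 + 2×50 = 730 + 936 + 100 = 1766
L = 1851 / 1766 × 100 = 104.8131
Paasche component (current-period weights):
ΣP(t=1)Q(t=1) = 5×157 + 11×120 + 2×53 = 785 + 1320 + 106 = 2211
ΣP(t=1)Q(t=0) = 5×146 + 11×117 + 2×50 = 730 + 1287 + 100 = 2117
P = 2211 / 2117 × 100 = 104.4402
Fisher = √(L × P) = √(104.8131 × 104.4402) = 104.6265

104.63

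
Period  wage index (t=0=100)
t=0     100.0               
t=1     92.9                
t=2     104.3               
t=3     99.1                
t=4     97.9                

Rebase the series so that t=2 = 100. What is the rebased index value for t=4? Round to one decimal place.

93.9

Rebased(t=4) = 97.9 / 104.3 × 100 = 93.8639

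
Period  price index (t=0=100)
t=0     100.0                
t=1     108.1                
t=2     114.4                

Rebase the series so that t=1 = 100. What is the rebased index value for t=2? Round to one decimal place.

105.8

Rebased(t=2) = 114.4 / 108.1 × 100 = 105.8279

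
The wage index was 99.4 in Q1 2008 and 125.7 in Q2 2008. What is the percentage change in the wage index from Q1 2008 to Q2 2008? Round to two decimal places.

26.46%

Change = (125.7 − 99.4) / 99.4 × 100
       = 26.3 / 99.4 × 100 = 26.4588%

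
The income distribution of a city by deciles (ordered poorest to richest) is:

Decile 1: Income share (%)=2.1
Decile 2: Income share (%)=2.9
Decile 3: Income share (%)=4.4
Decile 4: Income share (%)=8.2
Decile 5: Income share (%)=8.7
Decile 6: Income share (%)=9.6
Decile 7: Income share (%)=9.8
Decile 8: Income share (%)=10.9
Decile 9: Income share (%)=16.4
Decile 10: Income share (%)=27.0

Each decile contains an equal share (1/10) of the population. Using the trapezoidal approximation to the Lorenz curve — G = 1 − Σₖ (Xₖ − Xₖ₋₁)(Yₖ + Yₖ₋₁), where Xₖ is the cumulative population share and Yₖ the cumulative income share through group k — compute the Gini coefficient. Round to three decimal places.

0.357

Cumulative income shares Yₖ: 0.0210, 0.0500, 0.0940, 0.1760, 0.2630, 0.3590, 0.4570, 0.5660, 0.7300, 1.0000
Σ (Xₖ−Xₖ₋₁)(Yₖ+Yₖ₋₁) = (1/10)(0.0210+0.0000) + (1/10)(0.0500+0.0210) + (1/10)(0.0940+0.0500) + (1/10)(0.1760+0.0940) + (1/10)(0.2630+0.1760) + (1/10)(0.3590+0.2630) + (1/10)(0.4570+0.3590) + (1/10)(0.5660+0.4570) + (1/10)(0.7300+0.5660) + (1/10)(1.0000+0.7300)
  = 0.0021 + 0.0071 + 0.0144 + 0.0270 + 0.0439 + 0.0622 + 0.0816 + 0.1023 + 0.1296 + 0.1730 = 0.6432
G = 1 − 0.6432 = 0.3568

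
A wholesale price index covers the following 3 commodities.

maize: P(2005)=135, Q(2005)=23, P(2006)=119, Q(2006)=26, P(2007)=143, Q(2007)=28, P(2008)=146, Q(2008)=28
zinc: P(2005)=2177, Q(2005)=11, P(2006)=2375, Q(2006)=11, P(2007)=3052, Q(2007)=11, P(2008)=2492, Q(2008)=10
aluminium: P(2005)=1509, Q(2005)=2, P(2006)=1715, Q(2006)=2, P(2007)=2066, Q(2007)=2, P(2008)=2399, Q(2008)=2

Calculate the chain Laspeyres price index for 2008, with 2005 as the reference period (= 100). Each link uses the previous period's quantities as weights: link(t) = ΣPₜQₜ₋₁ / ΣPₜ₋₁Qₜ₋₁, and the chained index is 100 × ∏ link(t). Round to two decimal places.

Link 2005→2006:
ΣP(2006)Q(2005) = 119×23 + 2375×11 + 1715×2 = 2737 + 26125 + 3430 = 32292
ΣP(2005)Q(2005) = 135×23 + 2177×11 + 1509×2 = 3105 + 23947 + 3018 = 30070
link = 32292/30070 = 1.073894
Link 2006→2007:
ΣP(2007)Q(2006) = 143×26 + 3052×11 + 2066×2 = 3718 + 33572 + 4132 = 41422
ΣP(2006)Q(2006) = 119×26 + 2375×11 + 1715×2 = 3094 + 26125 + 3430 = 32649
link = 41422/32649 = 1.268707
Link 2007→2008:
ΣP(2008)Q(2007) = 146×28 + 2492×11 + 2399×2 = 4088 + 27412 + 4798 = 36298
ΣP(2007)Q(2007) = 143×28 + 3052×11 + 2066×2 = 4004 + 33572 + 4132 = 41708
link = 36298/41708 = 0.870289
Chained index = 100 × 1.073894 × 1.268707 × 0.870289 = 118.5731

118.57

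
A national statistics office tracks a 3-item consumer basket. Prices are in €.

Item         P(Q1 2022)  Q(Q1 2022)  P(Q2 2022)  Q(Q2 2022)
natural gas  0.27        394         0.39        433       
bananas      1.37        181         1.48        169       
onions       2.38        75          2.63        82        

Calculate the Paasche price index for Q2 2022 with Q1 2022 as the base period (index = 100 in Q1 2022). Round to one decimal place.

116.7

Paasche price index uses current-period quantities as weights.
ΣP(Q2 2022)·Q(Q2 2022) = 0.39×433 + 1.48×169 + 2.63×82 = 168.87 + 250.12 + 215.66 = 634.65
ΣP(Q1 2022)·Q(Q2 2022) = 0.27×433 + 1.37×169 + 2.38×82 = 116.91 + 231.53 + 195.16 = 543.6
Index = 634.65 / 543.6 × 100 = 116.7494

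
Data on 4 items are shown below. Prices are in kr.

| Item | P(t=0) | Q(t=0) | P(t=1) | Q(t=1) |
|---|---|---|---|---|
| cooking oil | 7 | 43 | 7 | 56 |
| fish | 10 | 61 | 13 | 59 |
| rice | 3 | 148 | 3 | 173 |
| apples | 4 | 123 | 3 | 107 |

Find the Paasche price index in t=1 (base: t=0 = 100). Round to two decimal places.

Paasche price index uses current-period quantities as weights.
ΣP(t=1)·Q(t=1) = 7×56 + 13×59 + 3×173 + 3×107 = 392 + 767 + 519 + 321 = 1999
ΣP(t=0)·Q(t=1) = 7×56 + 10×59 + 3×173 + 4×107 = 392 + 590 + 519 + 428 = 1929
Index = 1999 / 1929 × 100 = 103.6288

103.63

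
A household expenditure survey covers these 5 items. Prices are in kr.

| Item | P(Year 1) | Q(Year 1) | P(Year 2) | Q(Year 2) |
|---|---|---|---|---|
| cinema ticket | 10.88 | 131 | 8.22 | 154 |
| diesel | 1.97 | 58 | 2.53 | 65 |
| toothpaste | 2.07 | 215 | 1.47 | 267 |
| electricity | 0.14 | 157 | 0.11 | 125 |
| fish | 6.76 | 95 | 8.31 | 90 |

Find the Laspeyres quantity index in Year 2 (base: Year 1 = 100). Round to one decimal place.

Laspeyres quantity index uses base-period prices as weights.
ΣP(Year 1)·Q(Year 2) = 10.88×154 + 1.97×65 + 2.07×267 + 0.14×125 + 6.76×90 = 1675.52 + 128.05 + 552.69 + 17.5 + 608.4 = 2982.16
ΣP(Year 1)·Q(Year 1) = 10.88×131 + 1.97×58 + 2.07×215 + 0.14×157 + 6.76×95 = 1425.28 + 114.26 + 445.05 + 21.98 + 642.2 = 2648.77
Index = 2982.16 / 2648.77 × 100 = 112.5866

112.6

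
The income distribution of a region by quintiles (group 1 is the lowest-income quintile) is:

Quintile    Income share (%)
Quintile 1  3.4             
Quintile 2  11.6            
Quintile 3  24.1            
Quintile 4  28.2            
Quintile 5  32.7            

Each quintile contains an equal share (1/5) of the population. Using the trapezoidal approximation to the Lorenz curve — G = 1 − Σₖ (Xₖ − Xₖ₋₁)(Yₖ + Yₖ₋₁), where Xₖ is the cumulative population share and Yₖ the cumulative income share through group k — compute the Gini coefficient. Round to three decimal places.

Cumulative income shares Yₖ: 0.0340, 0.1500, 0.3910, 0.6730, 1.0000
Σ (Xₖ−Xₖ₋₁)(Yₖ+Yₖ₋₁) = (1/5)(0.0340+0.0000) + (1/5)(0.1500+0.0340) + (1/5)(0.3910+0.1500) + (1/5)(0.6730+0.3910) + (1/5)(1.0000+0.6730)
  = 0.0068 + 0.0368 + 0.1082 + 0.2128 + 0.3346 = 0.6992
G = 1 − 0.6992 = 0.3008

0.301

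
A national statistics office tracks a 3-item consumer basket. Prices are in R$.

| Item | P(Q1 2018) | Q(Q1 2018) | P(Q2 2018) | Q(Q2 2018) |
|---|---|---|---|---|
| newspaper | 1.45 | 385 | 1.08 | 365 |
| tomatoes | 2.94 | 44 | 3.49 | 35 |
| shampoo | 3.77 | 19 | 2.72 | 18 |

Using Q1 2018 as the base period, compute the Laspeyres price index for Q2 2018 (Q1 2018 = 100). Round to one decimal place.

Laspeyres price index uses base-period quantities as weights.
ΣP(Q2 2018)·Q(Q1 2018) = 1.08×385 + 3.49×44 + 2.72×19 = 415.8 + 153.56 + 51.68 = 621.04
ΣP(Q1 2018)·Q(Q1 2018) = 1.45×385 + 2.94×44 + 3.77×19 = 558.25 + 129.36 + 71.63 = 759.24
Index = 621.04 / 759.24 × 100 = 81.7976

81.8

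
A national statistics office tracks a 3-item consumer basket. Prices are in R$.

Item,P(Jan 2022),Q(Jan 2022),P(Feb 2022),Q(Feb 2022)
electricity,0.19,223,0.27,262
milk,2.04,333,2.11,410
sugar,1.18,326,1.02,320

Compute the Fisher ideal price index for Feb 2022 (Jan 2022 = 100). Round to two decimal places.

Laspeyres component (base-period weights):
ΣP(Feb 2022)Q(Jan 2022) = 0.27×223 + 2.11×333 + 1.02×326 = 60.21 + 702.63 + 332.52 = 1095.36
ΣP(Jan 2022)Q(Jan 2022) = 0.19×223 + 2.04×333 + 1.18×326 = 42.37 + 679.32 + 384.68 = 1106.37
L = 1095.36 / 1106.37 × 100 = 99.0049
Paasche component (current-period weights):
ΣP(Feb 2022)Q(Feb 2022) = 0.27×262 + 2.11×410 + 1.02×320 = 70.74 + 865.1 + 326.4 = 1262.24
ΣP(Jan 2022)Q(Feb 2022) = 0.19×262 + 2.04×410 + 1.18×320 = 49.78 + 836.4 + 377.6 = 1263.78
P = 1262.24 / 1263.78 × 100 = 99.8781
Fisher = √(L × P) = √(99.0049 × 99.8781) = 99.4405

99.44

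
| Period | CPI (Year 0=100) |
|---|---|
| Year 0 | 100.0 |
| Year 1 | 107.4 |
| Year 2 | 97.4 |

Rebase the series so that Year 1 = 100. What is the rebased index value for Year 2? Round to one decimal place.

90.7

Rebased(Year 2) = 97.4 / 107.4 × 100 = 90.6890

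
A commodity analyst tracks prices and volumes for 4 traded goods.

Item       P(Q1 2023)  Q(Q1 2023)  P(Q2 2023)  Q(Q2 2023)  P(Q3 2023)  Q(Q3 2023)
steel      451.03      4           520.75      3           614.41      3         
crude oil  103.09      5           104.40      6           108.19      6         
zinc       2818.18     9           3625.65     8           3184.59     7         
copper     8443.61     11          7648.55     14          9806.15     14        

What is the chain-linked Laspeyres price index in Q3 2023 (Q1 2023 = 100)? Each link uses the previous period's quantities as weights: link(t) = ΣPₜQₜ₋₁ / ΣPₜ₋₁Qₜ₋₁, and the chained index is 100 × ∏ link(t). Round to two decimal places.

Link Q1 2023→Q2 2023:
ΣP(Q2 2023)Q(Q1 2023) = 520.75×4 + 104.40×5 + 3625.65×9 + 7648.55×11 = 2083 + 522 + 32630.85 + 84134.05 = 119369.9
ΣP(Q1 2023)Q(Q1 2023) = 451.03×4 + 103.09×5 + 2818.18×9 + 8443.61×11 = 1804.12 + 515.45 + 25363.62 + 92879.71 = 120562.9
link = 119369.9/120562.9 = 0.990105
Link Q2 2023→Q3 2023:
ΣP(Q3 2023)Q(Q2 2023) = 614.41×3 + 108.19×6 + 3184.59×8 + 9806.15×14 = 1843.23 + 649.14 + 25476.72 + 137286.1 = 165255.19
ΣP(Q2 2023)Q(Q2 2023) = 520.75×3 + 104.40×6 + 3625.65×8 + 7648.55×14 = 1562.25 + 626.4 + 29005.2 + 107079.7 = 138273.55
link = 165255.19/138273.55 = 1.195132
Chained index = 100 × 0.990105 × 1.195132 = 118.3306

118.33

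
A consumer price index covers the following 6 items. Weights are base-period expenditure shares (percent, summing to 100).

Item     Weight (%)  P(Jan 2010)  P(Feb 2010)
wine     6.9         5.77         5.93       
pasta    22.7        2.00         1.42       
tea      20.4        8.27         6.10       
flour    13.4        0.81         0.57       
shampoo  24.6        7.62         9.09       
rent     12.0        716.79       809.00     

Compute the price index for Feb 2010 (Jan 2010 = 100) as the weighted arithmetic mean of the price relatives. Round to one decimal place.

wine: 6.9 × (5.93/5.77) = 6.9 × 1.027730 = 7.0913
pasta: 22.7 × (1.42/2.00) = 22.7 × 0.710000 = 16.1170
tea: 20.4 × (6.10/8.27) = 20.4 × 0.737606 = 15.0472
flour: 13.4 × (0.57/0.81) = 13.4 × 0.703704 = 9.4296
shampoo: 24.6 × (9.09/7.62) = 24.6 × 1.192913 = 29.3457
rent: 12.0 × (809.00/716.79) = 12.0 × 1.128643 = 13.5437
Index = Σ wᵢ·(p₁ᵢ/p₀ᵢ) = 7.0913 + 16.1170 + 15.0472 + 9.4296 + 29.3457 + 13.5437 = 90.5745

90.6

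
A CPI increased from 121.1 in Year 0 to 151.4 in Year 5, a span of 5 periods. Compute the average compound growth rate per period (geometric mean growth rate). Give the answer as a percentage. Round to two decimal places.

4.57%

Growth factor = (151.4/121.1)^(1/5) = (1.250206)^(1/5) = 1.045674
Growth rate = 1.045674 − 1 = 0.045674 = 4.5674%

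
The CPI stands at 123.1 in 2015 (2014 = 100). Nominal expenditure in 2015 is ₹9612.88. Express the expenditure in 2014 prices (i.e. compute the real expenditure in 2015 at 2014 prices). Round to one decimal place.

Real = Nominal ÷ (Index/100) = 9612.88 ÷ (123.1/100)
     = 9612.88 ÷ 1.231 = 7809.0008

7809.0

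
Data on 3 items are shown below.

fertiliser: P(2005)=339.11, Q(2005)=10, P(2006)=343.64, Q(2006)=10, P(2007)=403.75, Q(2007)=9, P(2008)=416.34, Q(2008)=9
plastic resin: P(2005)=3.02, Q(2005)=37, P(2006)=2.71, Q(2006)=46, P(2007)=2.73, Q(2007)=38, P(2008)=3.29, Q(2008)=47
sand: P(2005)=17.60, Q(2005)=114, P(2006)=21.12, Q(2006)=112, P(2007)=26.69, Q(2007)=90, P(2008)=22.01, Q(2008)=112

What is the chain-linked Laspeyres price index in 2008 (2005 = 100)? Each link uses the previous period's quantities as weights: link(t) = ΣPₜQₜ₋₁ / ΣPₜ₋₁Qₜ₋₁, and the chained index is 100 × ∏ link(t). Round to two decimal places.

124.14

Link 2005→2006:
ΣP(2006)Q(2005) = 343.64×10 + 2.71×37 + 21.12×114 = 3436.4 + 100.27 + 2407.68 = 5944.35
ΣP(2005)Q(2005) = 339.11×10 + 3.02×37 + 17.60×114 = 3391.1 + 111.74 + 2006.4 = 5509.24
link = 5944.35/5509.24 = 1.078978
Link 2006→2007:
ΣP(2007)Q(2006) = 403.75×10 + 2.73×46 + 26.69×112 = 4037.5 + 125.58 + 2989.28 = 7152.36
ΣP(2006)Q(2006) = 343.64×10 + 2.71×46 + 21.12×112 = 3436.4 + 124.66 + 2365.44 = 5926.5
link = 7152.36/5926.5 = 1.206844
Link 2007→2008:
ΣP(2008)Q(2007) = 416.34×9 + 3.29×38 + 22.01×90 = 3747.06 + 125.02 + 1980.9 = 5852.98
ΣP(2007)Q(2007) = 403.75×9 + 2.73×38 + 26.69×90 = 3633.75 + 103.74 + 2402.1 = 6139.59
link = 5852.98/6139.59 = 0.953318
Chained index = 100 × 1.078978 × 1.206844 × 0.953318 = 124.1371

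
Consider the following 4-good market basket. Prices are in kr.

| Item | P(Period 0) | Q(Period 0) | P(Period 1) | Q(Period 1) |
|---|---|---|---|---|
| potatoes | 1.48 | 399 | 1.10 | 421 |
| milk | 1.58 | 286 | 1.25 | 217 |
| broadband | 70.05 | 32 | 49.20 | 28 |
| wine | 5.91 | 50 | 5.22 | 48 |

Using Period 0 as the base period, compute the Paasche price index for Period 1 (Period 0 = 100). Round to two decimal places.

Paasche price index uses current-period quantities as weights.
ΣP(Period 1)·Q(Period 1) = 1.10×421 + 1.25×217 + 49.20×28 + 5.22×48 = 463.1 + 271.25 + 1377.6 + 250.56 = 2362.51
ΣP(Period 0)·Q(Period 1) = 1.48×421 + 1.58×217 + 70.05×28 + 5.91×48 = 623.08 + 342.86 + 1961.4 + 283.68 = 3211.02
Index = 2362.51 / 3211.02 × 100 = 73.5751

73.58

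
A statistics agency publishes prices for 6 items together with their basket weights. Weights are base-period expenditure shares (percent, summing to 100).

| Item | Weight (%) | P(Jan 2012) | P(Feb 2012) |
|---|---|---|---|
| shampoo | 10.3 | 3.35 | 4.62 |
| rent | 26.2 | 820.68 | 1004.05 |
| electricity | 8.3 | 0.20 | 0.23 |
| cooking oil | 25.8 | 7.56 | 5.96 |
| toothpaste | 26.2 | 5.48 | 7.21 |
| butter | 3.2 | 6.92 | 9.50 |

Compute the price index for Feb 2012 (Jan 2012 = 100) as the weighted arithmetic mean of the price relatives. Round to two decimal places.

shampoo: 10.3 × (4.62/3.35) = 10.3 × 1.379104 = 14.2048
rent: 26.2 × (1004.05/820.68) = 26.2 × 1.223437 = 32.0540
electricity: 8.3 × (0.23/0.20) = 8.3 × 1.150000 = 9.5450
cooking oil: 25.8 × (5.96/7.56) = 25.8 × 0.788360 = 20.3397
toothpaste: 26.2 × (7.21/5.48) = 26.2 × 1.315693 = 34.4712
butter: 3.2 × (9.50/6.92) = 3.2 × 1.372832 = 4.3931
Index = Σ wᵢ·(p₁ᵢ/p₀ᵢ) = 14.2048 + 32.0540 + 9.5450 + 20.3397 + 34.4712 + 4.3931 = 115.0077

115.01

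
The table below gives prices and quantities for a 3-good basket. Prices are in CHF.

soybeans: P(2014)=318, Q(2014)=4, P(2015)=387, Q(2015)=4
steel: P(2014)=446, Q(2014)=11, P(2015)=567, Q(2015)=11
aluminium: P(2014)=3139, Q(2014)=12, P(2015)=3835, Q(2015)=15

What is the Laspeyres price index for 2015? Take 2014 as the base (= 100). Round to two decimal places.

Laspeyres price index uses base-period quantities as weights.
ΣP(2015)·Q(2014) = 387×4 + 567×11 + 3835×12 = 1548 + 6237 + 46020 = 53805
ΣP(2014)·Q(2014) = 318×4 + 446×11 + 3139×12 = 1272 + 4906 + 37668 = 43846
Index = 53805 / 43846 × 100 = 122.7136

122.71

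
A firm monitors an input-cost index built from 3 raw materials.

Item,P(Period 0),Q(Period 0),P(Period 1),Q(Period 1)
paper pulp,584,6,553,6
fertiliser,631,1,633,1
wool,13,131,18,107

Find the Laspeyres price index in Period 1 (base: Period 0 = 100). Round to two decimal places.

Laspeyres price index uses base-period quantities as weights.
ΣP(Period 1)·Q(Period 0) = 553×6 + 633×1 + 18×131 = 3318 + 633 + 2358 = 6309
ΣP(Period 0)·Q(Period 0) = 584×6 + 631×1 + 13×131 = 3504 + 631 + 1703 = 5838
Index = 6309 / 5838 × 100 = 108.0678

108.07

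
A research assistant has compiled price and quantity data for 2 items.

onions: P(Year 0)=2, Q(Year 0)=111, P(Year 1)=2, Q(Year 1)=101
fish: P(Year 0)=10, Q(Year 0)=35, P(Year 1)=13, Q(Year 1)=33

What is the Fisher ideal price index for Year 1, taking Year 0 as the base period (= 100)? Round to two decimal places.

118.48

Laspeyres component (base-period weights):
ΣP(Year 1)Q(Year 0) = 2×111 + 13×35 = 222 + 455 = 677
ΣP(Year 0)Q(Year 0) = 2×111 + 10×35 = 222 + 350 = 572
L = 677 / 572 × 100 = 118.3566
Paasche component (current-period weights):
ΣP(Year 1)Q(Year 1) = 2×101 + 13×33 = 202 + 429 = 631
ΣP(Year 0)Q(Year 1) = 2×101 + 10×33 = 202 + 330 = 532
P = 631 / 532 × 100 = 118.6090
Fisher = √(L × P) = √(118.3566 × 118.6090) = 118.4828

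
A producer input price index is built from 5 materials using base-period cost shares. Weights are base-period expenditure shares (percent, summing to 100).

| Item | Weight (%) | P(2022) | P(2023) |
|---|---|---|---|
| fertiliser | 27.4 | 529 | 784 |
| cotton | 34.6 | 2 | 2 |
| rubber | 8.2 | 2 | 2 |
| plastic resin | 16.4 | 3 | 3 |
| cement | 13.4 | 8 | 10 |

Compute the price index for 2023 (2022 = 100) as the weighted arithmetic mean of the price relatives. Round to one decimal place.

116.6

fertiliser: 27.4 × (784/529) = 27.4 × 1.482042 = 40.6079
cotton: 34.6 × (2/2) = 34.6 × 1.000000 = 34.6000
rubber: 8.2 × (2/2) = 8.2 × 1.000000 = 8.2000
plastic resin: 16.4 × (3/3) = 16.4 × 1.000000 = 16.4000
cement: 13.4 × (10/8) = 13.4 × 1.250000 = 16.7500
Index = Σ wᵢ·(p₁ᵢ/p₀ᵢ) = 40.6079 + 34.6000 + 8.2000 + 16.4000 + 16.7500 = 116.5579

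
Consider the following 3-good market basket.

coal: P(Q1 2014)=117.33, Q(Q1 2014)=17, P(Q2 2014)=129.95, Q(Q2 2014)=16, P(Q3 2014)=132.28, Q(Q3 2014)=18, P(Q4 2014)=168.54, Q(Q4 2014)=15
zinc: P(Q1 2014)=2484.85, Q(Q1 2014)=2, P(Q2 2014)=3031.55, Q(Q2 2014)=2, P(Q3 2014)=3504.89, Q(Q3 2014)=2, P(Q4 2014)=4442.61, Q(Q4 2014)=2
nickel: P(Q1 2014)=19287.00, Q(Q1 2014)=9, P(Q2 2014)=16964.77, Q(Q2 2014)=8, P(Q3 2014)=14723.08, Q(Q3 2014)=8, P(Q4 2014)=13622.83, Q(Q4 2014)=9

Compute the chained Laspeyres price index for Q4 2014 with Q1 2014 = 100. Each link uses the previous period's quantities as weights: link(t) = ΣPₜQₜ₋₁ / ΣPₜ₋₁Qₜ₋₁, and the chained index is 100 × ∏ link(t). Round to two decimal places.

Link Q1 2014→Q2 2014:
ΣP(Q2 2014)Q(Q1 2014) = 129.95×17 + 3031.55×2 + 16964.77×9 = 2209.15 + 6063.1 + 152682.93 = 160955.18
ΣP(Q1 2014)Q(Q1 2014) = 117.33×17 + 2484.85×2 + 19287.00×9 = 1994.61 + 4969.7 + 173583 = 180547.31
link = 160955.18/180547.31 = 0.891485
Link Q2 2014→Q3 2014:
ΣP(Q3 2014)Q(Q2 2014) = 132.28×16 + 3504.89×2 + 14723.08×8 = 2116.48 + 7009.78 + 117784.64 = 126910.9
ΣP(Q2 2014)Q(Q2 2014) = 129.95×16 + 3031.55×2 + 16964.77×8 = 2079.2 + 6063.1 + 135718.16 = 143860.46
link = 126910.9/143860.46 = 0.882181
Link Q3 2014→Q4 2014:
ΣP(Q4 2014)Q(Q3 2014) = 168.54×18 + 4442.61×2 + 13622.83×8 = 3033.72 + 8885.22 + 108982.64 = 120901.58
ΣP(Q3 2014)Q(Q3 2014) = 132.28×18 + 3504.89×2 + 14723.08×8 = 2381.04 + 7009.78 + 117784.64 = 127175.46
link = 120901.58/127175.46 = 0.950668
Chained index = 100 × 0.891485 × 0.882181 × 0.950668 = 74.7653

74.77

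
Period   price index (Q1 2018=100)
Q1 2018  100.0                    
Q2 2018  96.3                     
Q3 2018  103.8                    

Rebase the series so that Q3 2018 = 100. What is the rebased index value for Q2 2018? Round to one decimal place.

Rebased(Q2 2018) = 96.3 / 103.8 × 100 = 92.7746

92.8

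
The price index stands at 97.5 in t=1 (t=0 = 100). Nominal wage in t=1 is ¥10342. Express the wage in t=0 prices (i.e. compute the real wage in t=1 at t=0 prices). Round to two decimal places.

10607.18

Real = Nominal ÷ (Index/100) = 10342 ÷ (97.5/100)
     = 10342 ÷ 0.975 = 10607.1795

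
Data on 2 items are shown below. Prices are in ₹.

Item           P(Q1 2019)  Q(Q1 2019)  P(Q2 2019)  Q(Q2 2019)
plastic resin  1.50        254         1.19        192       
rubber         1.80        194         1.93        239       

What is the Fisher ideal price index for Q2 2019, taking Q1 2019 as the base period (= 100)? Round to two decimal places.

Laspeyres component (base-period weights):
ΣP(Q2 2019)Q(Q1 2019) = 1.19×254 + 1.93×194 = 302.26 + 374.42 = 676.68
ΣP(Q1 2019)Q(Q1 2019) = 1.50×254 + 1.80×194 = 381 + 349.2 = 730.2
L = 676.68 / 730.2 × 100 = 92.6705
Paasche component (current-period weights):
ΣP(Q2 2019)Q(Q2 2019) = 1.19×192 + 1.93×239 = 228.48 + 461.27 = 689.75
ΣP(Q1 2019)Q(Q2 2019) = 1.50×192 + 1.80×239 = 288 + 430.2 = 718.2
P = 689.75 / 718.2 × 100 = 96.0387
Fisher = √(L × P) = √(92.6705 × 96.0387) = 94.3396

94.34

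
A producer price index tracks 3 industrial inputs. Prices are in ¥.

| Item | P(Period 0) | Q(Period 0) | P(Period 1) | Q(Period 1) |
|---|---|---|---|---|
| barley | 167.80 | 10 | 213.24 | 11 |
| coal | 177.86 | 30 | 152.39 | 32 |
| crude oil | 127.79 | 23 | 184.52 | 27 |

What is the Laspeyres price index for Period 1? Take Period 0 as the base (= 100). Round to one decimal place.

Laspeyres price index uses base-period quantities as weights.
ΣP(Period 1)·Q(Period 0) = 213.24×10 + 152.39×30 + 184.52×23 = 2132.4 + 4571.7 + 4243.96 = 10948.06
ΣP(Period 0)·Q(Period 0) = 167.80×10 + 177.86×30 + 127.79×23 = 1678 + 5335.8 + 2939.17 = 9952.97
Index = 10948.06 / 9952.97 × 100 = 109.9979

110.0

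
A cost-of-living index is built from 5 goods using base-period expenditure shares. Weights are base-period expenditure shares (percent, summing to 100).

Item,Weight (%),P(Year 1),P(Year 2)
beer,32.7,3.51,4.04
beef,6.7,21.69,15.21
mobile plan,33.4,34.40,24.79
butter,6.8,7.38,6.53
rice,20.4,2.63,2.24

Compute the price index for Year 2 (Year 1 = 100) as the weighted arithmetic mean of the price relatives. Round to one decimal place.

89.8

beer: 32.7 × (4.04/3.51) = 32.7 × 1.150997 = 37.6376
beef: 6.7 × (15.21/21.69) = 6.7 × 0.701245 = 4.6983
mobile plan: 33.4 × (24.79/34.40) = 33.4 × 0.720640 = 24.0694
butter: 6.8 × (6.53/7.38) = 6.8 × 0.884824 = 6.0168
rice: 20.4 × (2.24/2.63) = 20.4 × 0.851711 = 17.3749
Index = Σ wᵢ·(p₁ᵢ/p₀ᵢ) = 37.6376 + 4.6983 + 24.0694 + 6.0168 + 17.3749 = 89.7970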